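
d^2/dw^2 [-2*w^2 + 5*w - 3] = -4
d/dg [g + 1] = 1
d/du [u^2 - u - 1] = 2*u - 1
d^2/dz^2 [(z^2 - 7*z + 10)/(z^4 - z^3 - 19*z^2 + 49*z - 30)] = 2*(3*z^5 - 27*z^4 - 22*z^3 + 150*z^2 + 435*z - 1115)/(z^9 + 3*z^8 - 48*z^7 - 56*z^6 + 906*z^5 - 618*z^4 - 5768*z^3 + 13680*z^2 - 11475*z + 3375)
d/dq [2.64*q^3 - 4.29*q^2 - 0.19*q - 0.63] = 7.92*q^2 - 8.58*q - 0.19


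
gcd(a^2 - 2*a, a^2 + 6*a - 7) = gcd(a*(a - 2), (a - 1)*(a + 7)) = 1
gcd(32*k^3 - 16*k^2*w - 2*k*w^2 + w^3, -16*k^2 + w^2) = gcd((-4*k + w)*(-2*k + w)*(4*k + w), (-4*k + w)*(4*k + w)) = -16*k^2 + w^2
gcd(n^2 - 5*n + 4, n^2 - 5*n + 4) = n^2 - 5*n + 4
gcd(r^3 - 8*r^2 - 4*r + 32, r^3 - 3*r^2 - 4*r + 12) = r^2 - 4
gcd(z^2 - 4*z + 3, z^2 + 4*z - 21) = z - 3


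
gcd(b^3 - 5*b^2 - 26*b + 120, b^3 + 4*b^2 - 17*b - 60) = b^2 + b - 20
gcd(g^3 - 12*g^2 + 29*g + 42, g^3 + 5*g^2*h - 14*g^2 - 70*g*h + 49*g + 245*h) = g - 7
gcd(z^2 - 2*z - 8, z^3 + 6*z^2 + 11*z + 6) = z + 2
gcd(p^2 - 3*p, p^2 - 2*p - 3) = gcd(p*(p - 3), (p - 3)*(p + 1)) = p - 3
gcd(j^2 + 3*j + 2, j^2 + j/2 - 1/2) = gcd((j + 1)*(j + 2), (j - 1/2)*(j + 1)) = j + 1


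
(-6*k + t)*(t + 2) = -6*k*t - 12*k + t^2 + 2*t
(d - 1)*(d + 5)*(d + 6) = d^3 + 10*d^2 + 19*d - 30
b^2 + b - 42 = (b - 6)*(b + 7)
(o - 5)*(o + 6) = o^2 + o - 30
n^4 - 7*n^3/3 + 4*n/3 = n*(n - 2)*(n - 1)*(n + 2/3)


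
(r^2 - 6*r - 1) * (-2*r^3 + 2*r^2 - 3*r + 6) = -2*r^5 + 14*r^4 - 13*r^3 + 22*r^2 - 33*r - 6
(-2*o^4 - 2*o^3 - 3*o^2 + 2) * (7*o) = -14*o^5 - 14*o^4 - 21*o^3 + 14*o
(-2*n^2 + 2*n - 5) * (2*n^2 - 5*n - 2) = -4*n^4 + 14*n^3 - 16*n^2 + 21*n + 10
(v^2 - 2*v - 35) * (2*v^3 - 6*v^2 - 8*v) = 2*v^5 - 10*v^4 - 66*v^3 + 226*v^2 + 280*v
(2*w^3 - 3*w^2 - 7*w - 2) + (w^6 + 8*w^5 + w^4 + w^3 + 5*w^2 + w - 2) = w^6 + 8*w^5 + w^4 + 3*w^3 + 2*w^2 - 6*w - 4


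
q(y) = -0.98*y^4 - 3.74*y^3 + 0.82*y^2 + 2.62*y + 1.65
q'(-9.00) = 1936.72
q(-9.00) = -3658.83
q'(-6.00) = 435.58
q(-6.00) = -446.79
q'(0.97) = -9.92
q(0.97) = 0.68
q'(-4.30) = 99.78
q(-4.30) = -32.14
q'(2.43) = -115.90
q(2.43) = -74.98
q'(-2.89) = -1.21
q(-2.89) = 22.84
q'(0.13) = 2.63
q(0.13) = 2.00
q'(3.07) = -211.52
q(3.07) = -177.85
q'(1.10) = -14.37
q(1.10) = -0.89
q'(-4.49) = 123.89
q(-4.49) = -53.34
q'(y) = -3.92*y^3 - 11.22*y^2 + 1.64*y + 2.62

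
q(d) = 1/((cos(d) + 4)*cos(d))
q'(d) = sin(d)/((cos(d) + 4)*cos(d)^2) + sin(d)/((cos(d) + 4)^2*cos(d)) = 2*(cos(d) + 2)*sin(d)/((cos(d) + 4)^2*cos(d)^2)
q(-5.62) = 0.27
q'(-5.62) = 0.24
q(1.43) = 1.72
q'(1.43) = 12.55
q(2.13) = -0.54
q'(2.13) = 0.74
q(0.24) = 0.21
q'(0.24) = 0.06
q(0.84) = 0.32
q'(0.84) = 0.41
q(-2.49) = -0.39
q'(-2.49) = -0.23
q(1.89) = -0.86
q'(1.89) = 2.39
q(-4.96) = 0.96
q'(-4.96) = 4.02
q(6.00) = 0.21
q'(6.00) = -0.07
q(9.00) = -0.36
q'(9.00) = 0.11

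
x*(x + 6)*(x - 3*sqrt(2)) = x^3 - 3*sqrt(2)*x^2 + 6*x^2 - 18*sqrt(2)*x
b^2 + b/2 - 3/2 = (b - 1)*(b + 3/2)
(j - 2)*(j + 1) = j^2 - j - 2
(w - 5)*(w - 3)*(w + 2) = w^3 - 6*w^2 - w + 30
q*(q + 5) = q^2 + 5*q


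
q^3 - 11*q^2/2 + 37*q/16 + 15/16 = (q - 5)*(q - 3/4)*(q + 1/4)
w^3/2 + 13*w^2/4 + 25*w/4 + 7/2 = (w/2 + 1)*(w + 1)*(w + 7/2)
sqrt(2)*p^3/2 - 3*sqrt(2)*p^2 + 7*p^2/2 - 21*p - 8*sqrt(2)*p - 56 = (p - 8)*(p + 7*sqrt(2)/2)*(sqrt(2)*p/2 + sqrt(2))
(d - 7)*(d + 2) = d^2 - 5*d - 14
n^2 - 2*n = n*(n - 2)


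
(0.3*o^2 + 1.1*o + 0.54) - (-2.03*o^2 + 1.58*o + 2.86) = 2.33*o^2 - 0.48*o - 2.32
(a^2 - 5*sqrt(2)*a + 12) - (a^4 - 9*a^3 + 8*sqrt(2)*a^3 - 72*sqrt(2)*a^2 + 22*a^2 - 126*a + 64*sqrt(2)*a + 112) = -a^4 - 8*sqrt(2)*a^3 + 9*a^3 - 21*a^2 + 72*sqrt(2)*a^2 - 69*sqrt(2)*a + 126*a - 100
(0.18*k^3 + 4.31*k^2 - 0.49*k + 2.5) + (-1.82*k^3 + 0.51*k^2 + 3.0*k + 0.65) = -1.64*k^3 + 4.82*k^2 + 2.51*k + 3.15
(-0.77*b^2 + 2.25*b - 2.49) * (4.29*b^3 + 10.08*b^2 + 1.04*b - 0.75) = -3.3033*b^5 + 1.8909*b^4 + 11.1971*b^3 - 22.1817*b^2 - 4.2771*b + 1.8675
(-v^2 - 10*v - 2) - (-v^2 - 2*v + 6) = -8*v - 8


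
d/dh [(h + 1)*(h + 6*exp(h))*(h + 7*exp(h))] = 13*h^2*exp(h) + 3*h^2 + 84*h*exp(2*h) + 39*h*exp(h) + 2*h + 126*exp(2*h) + 13*exp(h)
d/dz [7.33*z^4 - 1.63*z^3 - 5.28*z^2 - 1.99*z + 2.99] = 29.32*z^3 - 4.89*z^2 - 10.56*z - 1.99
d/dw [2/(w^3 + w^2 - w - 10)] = 2*(-3*w^2 - 2*w + 1)/(w^3 + w^2 - w - 10)^2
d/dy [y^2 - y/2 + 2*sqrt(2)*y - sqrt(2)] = 2*y - 1/2 + 2*sqrt(2)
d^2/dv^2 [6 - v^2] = -2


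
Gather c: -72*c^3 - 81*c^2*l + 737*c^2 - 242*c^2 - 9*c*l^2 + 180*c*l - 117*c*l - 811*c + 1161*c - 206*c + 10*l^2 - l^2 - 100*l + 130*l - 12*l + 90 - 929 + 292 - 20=-72*c^3 + c^2*(495 - 81*l) + c*(-9*l^2 + 63*l + 144) + 9*l^2 + 18*l - 567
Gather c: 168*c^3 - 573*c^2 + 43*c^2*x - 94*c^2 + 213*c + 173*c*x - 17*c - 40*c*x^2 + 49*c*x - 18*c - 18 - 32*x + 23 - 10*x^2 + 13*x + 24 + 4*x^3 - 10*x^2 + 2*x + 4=168*c^3 + c^2*(43*x - 667) + c*(-40*x^2 + 222*x + 178) + 4*x^3 - 20*x^2 - 17*x + 33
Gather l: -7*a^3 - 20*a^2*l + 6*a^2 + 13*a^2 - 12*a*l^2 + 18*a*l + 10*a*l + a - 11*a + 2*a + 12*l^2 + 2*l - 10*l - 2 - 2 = -7*a^3 + 19*a^2 - 8*a + l^2*(12 - 12*a) + l*(-20*a^2 + 28*a - 8) - 4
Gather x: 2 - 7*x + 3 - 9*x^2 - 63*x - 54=-9*x^2 - 70*x - 49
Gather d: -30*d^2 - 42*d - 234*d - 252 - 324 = -30*d^2 - 276*d - 576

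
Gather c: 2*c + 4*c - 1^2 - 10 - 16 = 6*c - 27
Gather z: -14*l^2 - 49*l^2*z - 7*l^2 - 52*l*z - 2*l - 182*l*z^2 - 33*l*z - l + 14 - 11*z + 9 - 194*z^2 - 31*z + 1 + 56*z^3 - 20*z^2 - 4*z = -21*l^2 - 3*l + 56*z^3 + z^2*(-182*l - 214) + z*(-49*l^2 - 85*l - 46) + 24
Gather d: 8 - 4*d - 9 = -4*d - 1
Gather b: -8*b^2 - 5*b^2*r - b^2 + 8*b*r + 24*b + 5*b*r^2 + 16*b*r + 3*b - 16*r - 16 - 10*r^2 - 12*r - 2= b^2*(-5*r - 9) + b*(5*r^2 + 24*r + 27) - 10*r^2 - 28*r - 18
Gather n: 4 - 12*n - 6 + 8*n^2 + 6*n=8*n^2 - 6*n - 2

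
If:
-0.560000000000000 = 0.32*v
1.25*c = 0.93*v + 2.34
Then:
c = 0.57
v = -1.75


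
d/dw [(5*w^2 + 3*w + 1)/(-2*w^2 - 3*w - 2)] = (-9*w^2 - 16*w - 3)/(4*w^4 + 12*w^3 + 17*w^2 + 12*w + 4)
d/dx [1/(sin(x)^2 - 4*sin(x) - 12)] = 2*(2 - sin(x))*cos(x)/((sin(x) - 6)^2*(sin(x) + 2)^2)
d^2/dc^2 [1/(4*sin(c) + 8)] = (2*sin(c) + cos(c)^2 + 1)/(4*(sin(c) + 2)^3)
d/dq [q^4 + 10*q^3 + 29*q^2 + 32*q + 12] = 4*q^3 + 30*q^2 + 58*q + 32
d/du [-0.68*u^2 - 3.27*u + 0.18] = -1.36*u - 3.27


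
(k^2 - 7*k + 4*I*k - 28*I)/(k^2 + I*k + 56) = (k^2 + k*(-7 + 4*I) - 28*I)/(k^2 + I*k + 56)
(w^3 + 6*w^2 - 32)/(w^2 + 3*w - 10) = (w^2 + 8*w + 16)/(w + 5)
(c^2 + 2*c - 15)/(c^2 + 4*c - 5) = (c - 3)/(c - 1)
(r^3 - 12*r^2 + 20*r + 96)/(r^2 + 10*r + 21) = (r^3 - 12*r^2 + 20*r + 96)/(r^2 + 10*r + 21)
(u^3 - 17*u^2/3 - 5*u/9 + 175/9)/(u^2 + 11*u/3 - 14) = (3*u^2 - 10*u - 25)/(3*(u + 6))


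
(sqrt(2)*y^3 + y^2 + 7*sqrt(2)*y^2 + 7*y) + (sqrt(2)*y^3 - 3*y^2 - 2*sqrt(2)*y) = 2*sqrt(2)*y^3 - 2*y^2 + 7*sqrt(2)*y^2 - 2*sqrt(2)*y + 7*y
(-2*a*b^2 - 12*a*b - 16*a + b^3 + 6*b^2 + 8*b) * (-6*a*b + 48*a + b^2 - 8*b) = 12*a^2*b^3 - 24*a^2*b^2 - 480*a^2*b - 768*a^2 - 8*a*b^4 + 16*a*b^3 + 320*a*b^2 + 512*a*b + b^5 - 2*b^4 - 40*b^3 - 64*b^2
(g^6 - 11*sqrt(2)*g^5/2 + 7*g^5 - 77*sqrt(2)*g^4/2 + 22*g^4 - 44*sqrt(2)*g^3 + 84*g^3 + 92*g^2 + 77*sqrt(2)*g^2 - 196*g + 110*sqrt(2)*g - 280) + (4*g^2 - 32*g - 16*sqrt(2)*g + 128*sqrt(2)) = g^6 - 11*sqrt(2)*g^5/2 + 7*g^5 - 77*sqrt(2)*g^4/2 + 22*g^4 - 44*sqrt(2)*g^3 + 84*g^3 + 96*g^2 + 77*sqrt(2)*g^2 - 228*g + 94*sqrt(2)*g - 280 + 128*sqrt(2)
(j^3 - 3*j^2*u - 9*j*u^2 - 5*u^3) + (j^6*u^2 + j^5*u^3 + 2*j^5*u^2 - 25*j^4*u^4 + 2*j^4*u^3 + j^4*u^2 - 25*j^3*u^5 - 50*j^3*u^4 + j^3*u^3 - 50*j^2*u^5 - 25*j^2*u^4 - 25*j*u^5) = j^6*u^2 + j^5*u^3 + 2*j^5*u^2 - 25*j^4*u^4 + 2*j^4*u^3 + j^4*u^2 - 25*j^3*u^5 - 50*j^3*u^4 + j^3*u^3 + j^3 - 50*j^2*u^5 - 25*j^2*u^4 - 3*j^2*u - 25*j*u^5 - 9*j*u^2 - 5*u^3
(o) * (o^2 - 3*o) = o^3 - 3*o^2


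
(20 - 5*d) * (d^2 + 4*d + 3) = -5*d^3 + 65*d + 60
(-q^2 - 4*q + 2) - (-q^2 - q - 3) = 5 - 3*q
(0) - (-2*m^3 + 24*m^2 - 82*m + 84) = 2*m^3 - 24*m^2 + 82*m - 84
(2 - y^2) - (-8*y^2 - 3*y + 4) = 7*y^2 + 3*y - 2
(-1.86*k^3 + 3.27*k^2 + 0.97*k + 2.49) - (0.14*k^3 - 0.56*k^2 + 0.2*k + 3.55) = -2.0*k^3 + 3.83*k^2 + 0.77*k - 1.06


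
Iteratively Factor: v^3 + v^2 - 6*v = (v)*(v^2 + v - 6) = v*(v + 3)*(v - 2)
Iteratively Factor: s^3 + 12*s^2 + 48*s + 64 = (s + 4)*(s^2 + 8*s + 16) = (s + 4)^2*(s + 4)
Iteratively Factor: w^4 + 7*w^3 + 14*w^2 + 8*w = (w + 1)*(w^3 + 6*w^2 + 8*w) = (w + 1)*(w + 2)*(w^2 + 4*w) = w*(w + 1)*(w + 2)*(w + 4)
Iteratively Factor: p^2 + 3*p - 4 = (p - 1)*(p + 4)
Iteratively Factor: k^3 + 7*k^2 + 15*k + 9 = (k + 3)*(k^2 + 4*k + 3) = (k + 3)^2*(k + 1)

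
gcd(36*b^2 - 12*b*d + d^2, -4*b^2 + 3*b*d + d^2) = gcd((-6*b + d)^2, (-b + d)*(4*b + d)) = 1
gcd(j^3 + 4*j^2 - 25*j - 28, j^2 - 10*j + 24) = j - 4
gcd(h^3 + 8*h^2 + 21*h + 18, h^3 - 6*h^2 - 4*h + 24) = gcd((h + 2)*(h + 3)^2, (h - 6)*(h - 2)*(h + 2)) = h + 2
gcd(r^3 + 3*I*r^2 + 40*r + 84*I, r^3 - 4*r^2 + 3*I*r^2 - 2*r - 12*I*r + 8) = r + 2*I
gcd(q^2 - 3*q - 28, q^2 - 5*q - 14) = q - 7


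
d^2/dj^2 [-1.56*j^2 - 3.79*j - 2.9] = -3.12000000000000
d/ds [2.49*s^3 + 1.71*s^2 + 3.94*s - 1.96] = 7.47*s^2 + 3.42*s + 3.94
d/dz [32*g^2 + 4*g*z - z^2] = 4*g - 2*z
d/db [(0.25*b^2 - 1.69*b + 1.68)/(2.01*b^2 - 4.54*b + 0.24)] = (2.2619*b^2 - 6.6336*b + 7.2216)/(4.0401*b^4 - 18.2508*b^3 + 21.5764*b^2 - 2.1792*b + 0.0576)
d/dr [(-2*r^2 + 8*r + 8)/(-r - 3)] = 2*(r^2 + 6*r - 8)/(r^2 + 6*r + 9)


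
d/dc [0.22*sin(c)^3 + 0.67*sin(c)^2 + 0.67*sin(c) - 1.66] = (0.66*sin(c)^2 + 1.34*sin(c) + 0.67)*cos(c)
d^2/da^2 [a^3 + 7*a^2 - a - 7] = 6*a + 14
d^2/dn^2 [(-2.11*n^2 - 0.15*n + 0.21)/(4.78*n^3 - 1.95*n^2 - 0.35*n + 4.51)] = (-96.4202479999999*n^6 - 20.56356*n^5 + 44.786688*n^4 + 606.736352*n^3 - 69.85116*n^2 - 34.217928*n - 82.563632)/(109.215352*n^9 - 133.66314*n^8 + 30.53703*n^7 + 321.298077*n^6 - 254.462235*n^5 + 5.45981999999999*n^4 + 310.102609*n^3 - 117.33216*n^2 - 21.357105*n + 91.733851)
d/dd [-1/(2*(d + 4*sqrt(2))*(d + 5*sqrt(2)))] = (d + 9*sqrt(2)/2)/((d + 4*sqrt(2))^2*(d + 5*sqrt(2))^2)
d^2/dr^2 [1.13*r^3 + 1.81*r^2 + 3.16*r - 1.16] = 6.78*r + 3.62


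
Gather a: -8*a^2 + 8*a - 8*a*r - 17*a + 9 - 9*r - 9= -8*a^2 + a*(-8*r - 9) - 9*r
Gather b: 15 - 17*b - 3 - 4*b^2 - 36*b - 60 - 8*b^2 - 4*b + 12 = -12*b^2 - 57*b - 36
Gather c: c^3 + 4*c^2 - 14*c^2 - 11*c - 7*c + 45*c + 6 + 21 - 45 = c^3 - 10*c^2 + 27*c - 18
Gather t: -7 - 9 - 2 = -18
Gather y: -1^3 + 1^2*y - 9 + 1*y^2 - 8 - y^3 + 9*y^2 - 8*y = -y^3 + 10*y^2 - 7*y - 18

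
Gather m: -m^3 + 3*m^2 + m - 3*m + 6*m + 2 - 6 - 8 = -m^3 + 3*m^2 + 4*m - 12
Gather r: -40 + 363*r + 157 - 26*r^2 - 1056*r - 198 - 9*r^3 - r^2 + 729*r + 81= -9*r^3 - 27*r^2 + 36*r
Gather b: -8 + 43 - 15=20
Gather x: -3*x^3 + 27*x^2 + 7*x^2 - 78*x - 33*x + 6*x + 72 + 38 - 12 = -3*x^3 + 34*x^2 - 105*x + 98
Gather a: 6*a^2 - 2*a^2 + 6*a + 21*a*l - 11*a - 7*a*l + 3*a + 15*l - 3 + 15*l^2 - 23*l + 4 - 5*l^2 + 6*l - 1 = 4*a^2 + a*(14*l - 2) + 10*l^2 - 2*l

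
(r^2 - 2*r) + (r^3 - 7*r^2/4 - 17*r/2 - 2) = r^3 - 3*r^2/4 - 21*r/2 - 2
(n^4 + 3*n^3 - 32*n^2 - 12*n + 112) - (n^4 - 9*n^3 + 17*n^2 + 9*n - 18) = 12*n^3 - 49*n^2 - 21*n + 130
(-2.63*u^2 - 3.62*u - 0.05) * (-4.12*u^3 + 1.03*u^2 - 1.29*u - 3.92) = 10.8356*u^5 + 12.2055*u^4 - 0.1299*u^3 + 14.9279*u^2 + 14.2549*u + 0.196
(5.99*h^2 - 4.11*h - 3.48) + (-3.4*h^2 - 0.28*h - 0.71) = 2.59*h^2 - 4.39*h - 4.19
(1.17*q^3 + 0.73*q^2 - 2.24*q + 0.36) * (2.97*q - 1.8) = 3.4749*q^4 + 0.0621*q^3 - 7.9668*q^2 + 5.1012*q - 0.648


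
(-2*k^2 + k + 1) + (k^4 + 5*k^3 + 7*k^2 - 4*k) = k^4 + 5*k^3 + 5*k^2 - 3*k + 1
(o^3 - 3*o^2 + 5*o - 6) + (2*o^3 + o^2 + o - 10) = 3*o^3 - 2*o^2 + 6*o - 16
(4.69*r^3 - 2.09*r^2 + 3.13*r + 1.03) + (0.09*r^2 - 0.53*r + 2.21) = 4.69*r^3 - 2.0*r^2 + 2.6*r + 3.24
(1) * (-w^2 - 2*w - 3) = -w^2 - 2*w - 3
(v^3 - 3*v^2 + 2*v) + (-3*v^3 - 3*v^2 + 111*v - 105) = -2*v^3 - 6*v^2 + 113*v - 105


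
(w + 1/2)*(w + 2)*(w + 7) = w^3 + 19*w^2/2 + 37*w/2 + 7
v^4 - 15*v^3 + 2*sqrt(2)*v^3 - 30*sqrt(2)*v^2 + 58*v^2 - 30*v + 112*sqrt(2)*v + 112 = (v - 8)*(v - 7)*(v + sqrt(2))^2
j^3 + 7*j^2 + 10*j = j*(j + 2)*(j + 5)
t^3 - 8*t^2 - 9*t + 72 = (t - 8)*(t - 3)*(t + 3)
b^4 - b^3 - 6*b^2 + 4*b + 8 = (b - 2)^2*(b + 1)*(b + 2)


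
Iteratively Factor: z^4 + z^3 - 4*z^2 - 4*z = (z)*(z^3 + z^2 - 4*z - 4) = z*(z - 2)*(z^2 + 3*z + 2) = z*(z - 2)*(z + 1)*(z + 2)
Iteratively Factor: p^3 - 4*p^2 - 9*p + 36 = (p + 3)*(p^2 - 7*p + 12) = (p - 3)*(p + 3)*(p - 4)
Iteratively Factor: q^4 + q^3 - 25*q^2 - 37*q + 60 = (q + 4)*(q^3 - 3*q^2 - 13*q + 15) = (q - 1)*(q + 4)*(q^2 - 2*q - 15) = (q - 5)*(q - 1)*(q + 4)*(q + 3)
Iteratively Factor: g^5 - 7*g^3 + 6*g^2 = (g + 3)*(g^4 - 3*g^3 + 2*g^2) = g*(g + 3)*(g^3 - 3*g^2 + 2*g) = g*(g - 1)*(g + 3)*(g^2 - 2*g) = g*(g - 2)*(g - 1)*(g + 3)*(g)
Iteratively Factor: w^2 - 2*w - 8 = (w - 4)*(w + 2)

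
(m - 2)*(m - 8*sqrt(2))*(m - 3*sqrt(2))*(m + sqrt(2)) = m^4 - 10*sqrt(2)*m^3 - 2*m^3 + 26*m^2 + 20*sqrt(2)*m^2 - 52*m + 48*sqrt(2)*m - 96*sqrt(2)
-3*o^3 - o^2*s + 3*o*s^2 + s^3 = (-o + s)*(o + s)*(3*o + s)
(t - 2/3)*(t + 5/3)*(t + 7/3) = t^3 + 10*t^2/3 + 11*t/9 - 70/27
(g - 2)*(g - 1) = g^2 - 3*g + 2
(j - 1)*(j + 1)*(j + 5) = j^3 + 5*j^2 - j - 5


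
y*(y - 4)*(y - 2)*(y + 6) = y^4 - 28*y^2 + 48*y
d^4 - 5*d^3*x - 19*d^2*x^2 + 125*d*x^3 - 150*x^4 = (d - 5*x)*(d - 3*x)*(d - 2*x)*(d + 5*x)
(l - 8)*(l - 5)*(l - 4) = l^3 - 17*l^2 + 92*l - 160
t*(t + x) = t^2 + t*x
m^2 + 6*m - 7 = (m - 1)*(m + 7)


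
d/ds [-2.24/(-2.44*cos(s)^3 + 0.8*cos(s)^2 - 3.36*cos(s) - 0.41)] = (16.3968*cos(s)^2 - 3.584*cos(s) + 7.5264)*sin(s)/(2.44*cos(s)^3 - 0.8*cos(s)^2 + 3.36*cos(s) + 0.41)^2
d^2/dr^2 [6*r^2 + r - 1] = 12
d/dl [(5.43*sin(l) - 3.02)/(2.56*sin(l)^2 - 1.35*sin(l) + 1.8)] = (-13.9008*sin(l)^2 + 15.4624*sin(l) + 5.697)*cos(l)/(6.5536*sin(l)^4 - 6.912*sin(l)^3 + 11.0385*sin(l)^2 - 4.86*sin(l) + 3.24)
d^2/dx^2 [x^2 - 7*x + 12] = 2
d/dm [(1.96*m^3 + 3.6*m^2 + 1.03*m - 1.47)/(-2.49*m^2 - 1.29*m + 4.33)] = (-4.8804*m^4 - 5.0568*m^3 + 23.3811*m^2 + 23.8554*m + 2.5636)/(6.2001*m^4 + 6.4242*m^3 - 19.8993*m^2 - 11.1714*m + 18.7489)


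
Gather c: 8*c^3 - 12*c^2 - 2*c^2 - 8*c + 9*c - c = 8*c^3 - 14*c^2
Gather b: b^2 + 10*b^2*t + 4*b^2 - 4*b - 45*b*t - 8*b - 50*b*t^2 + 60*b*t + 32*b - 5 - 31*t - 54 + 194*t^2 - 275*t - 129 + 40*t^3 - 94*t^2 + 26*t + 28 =b^2*(10*t + 5) + b*(-50*t^2 + 15*t + 20) + 40*t^3 + 100*t^2 - 280*t - 160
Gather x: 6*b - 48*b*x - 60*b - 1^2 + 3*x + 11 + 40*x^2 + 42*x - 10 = -54*b + 40*x^2 + x*(45 - 48*b)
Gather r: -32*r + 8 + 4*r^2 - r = 4*r^2 - 33*r + 8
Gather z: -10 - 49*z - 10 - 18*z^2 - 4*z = -18*z^2 - 53*z - 20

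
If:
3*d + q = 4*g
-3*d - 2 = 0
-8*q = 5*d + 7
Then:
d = -2/3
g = -59/96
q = -11/24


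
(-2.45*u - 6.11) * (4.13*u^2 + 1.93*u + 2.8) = -10.1185*u^3 - 29.9628*u^2 - 18.6523*u - 17.108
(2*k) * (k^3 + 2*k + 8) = 2*k^4 + 4*k^2 + 16*k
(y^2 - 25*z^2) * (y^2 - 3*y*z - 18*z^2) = y^4 - 3*y^3*z - 43*y^2*z^2 + 75*y*z^3 + 450*z^4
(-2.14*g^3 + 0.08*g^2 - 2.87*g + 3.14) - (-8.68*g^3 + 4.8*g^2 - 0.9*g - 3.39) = 6.54*g^3 - 4.72*g^2 - 1.97*g + 6.53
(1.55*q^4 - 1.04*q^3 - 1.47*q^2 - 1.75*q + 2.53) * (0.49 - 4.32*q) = -6.696*q^5 + 5.2523*q^4 + 5.8408*q^3 + 6.8397*q^2 - 11.7871*q + 1.2397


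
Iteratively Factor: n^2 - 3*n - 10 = (n - 5)*(n + 2)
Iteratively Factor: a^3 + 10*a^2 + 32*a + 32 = (a + 4)*(a^2 + 6*a + 8) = (a + 4)^2*(a + 2)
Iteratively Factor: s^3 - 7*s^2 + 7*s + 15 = (s - 5)*(s^2 - 2*s - 3) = (s - 5)*(s + 1)*(s - 3)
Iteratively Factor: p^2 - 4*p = (p)*(p - 4)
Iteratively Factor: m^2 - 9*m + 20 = (m - 4)*(m - 5)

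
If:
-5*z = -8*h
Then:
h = 5*z/8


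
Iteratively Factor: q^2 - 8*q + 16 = (q - 4)*(q - 4)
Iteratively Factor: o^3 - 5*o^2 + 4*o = (o - 1)*(o^2 - 4*o) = o*(o - 1)*(o - 4)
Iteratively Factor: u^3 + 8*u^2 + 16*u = (u)*(u^2 + 8*u + 16) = u*(u + 4)*(u + 4)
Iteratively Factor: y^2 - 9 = (y - 3)*(y + 3)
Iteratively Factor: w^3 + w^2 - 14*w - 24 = (w + 2)*(w^2 - w - 12) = (w + 2)*(w + 3)*(w - 4)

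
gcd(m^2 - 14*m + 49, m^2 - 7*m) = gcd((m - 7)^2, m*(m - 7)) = m - 7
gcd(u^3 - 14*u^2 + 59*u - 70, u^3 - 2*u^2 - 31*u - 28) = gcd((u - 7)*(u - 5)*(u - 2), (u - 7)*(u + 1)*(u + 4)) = u - 7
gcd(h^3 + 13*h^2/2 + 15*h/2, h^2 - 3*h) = h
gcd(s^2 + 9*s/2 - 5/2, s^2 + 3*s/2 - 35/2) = s + 5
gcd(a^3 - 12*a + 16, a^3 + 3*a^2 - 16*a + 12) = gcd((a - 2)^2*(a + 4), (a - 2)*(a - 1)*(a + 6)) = a - 2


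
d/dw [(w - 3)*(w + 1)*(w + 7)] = 3*w^2 + 10*w - 17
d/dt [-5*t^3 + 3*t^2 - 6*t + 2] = -15*t^2 + 6*t - 6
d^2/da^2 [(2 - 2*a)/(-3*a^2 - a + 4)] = 36/(27*a^3 + 108*a^2 + 144*a + 64)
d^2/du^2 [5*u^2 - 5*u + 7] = 10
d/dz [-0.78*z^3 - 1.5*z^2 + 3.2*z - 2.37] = -2.34*z^2 - 3.0*z + 3.2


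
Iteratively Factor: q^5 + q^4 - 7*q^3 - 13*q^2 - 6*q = (q)*(q^4 + q^3 - 7*q^2 - 13*q - 6) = q*(q + 2)*(q^3 - q^2 - 5*q - 3) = q*(q + 1)*(q + 2)*(q^2 - 2*q - 3) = q*(q - 3)*(q + 1)*(q + 2)*(q + 1)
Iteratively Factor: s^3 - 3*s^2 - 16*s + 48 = (s + 4)*(s^2 - 7*s + 12) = (s - 3)*(s + 4)*(s - 4)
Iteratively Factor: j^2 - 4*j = (j)*(j - 4)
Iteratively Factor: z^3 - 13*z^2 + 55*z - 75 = (z - 5)*(z^2 - 8*z + 15) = (z - 5)*(z - 3)*(z - 5)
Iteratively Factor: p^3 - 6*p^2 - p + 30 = (p + 2)*(p^2 - 8*p + 15) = (p - 3)*(p + 2)*(p - 5)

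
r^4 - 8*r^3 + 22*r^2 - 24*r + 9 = (r - 3)^2*(r - 1)^2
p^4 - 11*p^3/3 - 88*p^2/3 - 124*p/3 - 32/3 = (p - 8)*(p + 1/3)*(p + 2)^2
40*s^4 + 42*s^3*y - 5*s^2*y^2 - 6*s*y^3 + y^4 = (-5*s + y)*(-4*s + y)*(s + y)*(2*s + y)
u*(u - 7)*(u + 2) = u^3 - 5*u^2 - 14*u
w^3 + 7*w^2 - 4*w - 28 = (w - 2)*(w + 2)*(w + 7)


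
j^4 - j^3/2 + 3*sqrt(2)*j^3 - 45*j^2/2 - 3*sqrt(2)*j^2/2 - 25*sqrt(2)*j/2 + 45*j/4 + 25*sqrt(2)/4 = (j - 1/2)*(j - 5*sqrt(2)/2)*(j + sqrt(2)/2)*(j + 5*sqrt(2))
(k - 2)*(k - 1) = k^2 - 3*k + 2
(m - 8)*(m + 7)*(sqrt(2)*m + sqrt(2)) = sqrt(2)*m^3 - 57*sqrt(2)*m - 56*sqrt(2)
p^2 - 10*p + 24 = (p - 6)*(p - 4)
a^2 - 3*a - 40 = (a - 8)*(a + 5)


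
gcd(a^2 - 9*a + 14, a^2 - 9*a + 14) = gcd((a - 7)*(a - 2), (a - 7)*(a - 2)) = a^2 - 9*a + 14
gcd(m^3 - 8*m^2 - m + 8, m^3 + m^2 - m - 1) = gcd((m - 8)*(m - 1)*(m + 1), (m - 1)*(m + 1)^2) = m^2 - 1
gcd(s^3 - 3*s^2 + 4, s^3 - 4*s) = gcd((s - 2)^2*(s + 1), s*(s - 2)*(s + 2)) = s - 2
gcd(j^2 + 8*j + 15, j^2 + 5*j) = j + 5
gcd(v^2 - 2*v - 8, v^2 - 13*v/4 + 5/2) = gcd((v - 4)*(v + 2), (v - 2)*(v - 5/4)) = 1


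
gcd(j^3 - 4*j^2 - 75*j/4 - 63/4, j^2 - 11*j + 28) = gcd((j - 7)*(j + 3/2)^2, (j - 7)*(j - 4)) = j - 7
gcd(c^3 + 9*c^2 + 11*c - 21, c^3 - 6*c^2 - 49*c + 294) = c + 7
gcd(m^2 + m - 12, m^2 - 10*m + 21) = m - 3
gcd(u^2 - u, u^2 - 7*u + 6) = u - 1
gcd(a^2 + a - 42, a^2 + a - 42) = a^2 + a - 42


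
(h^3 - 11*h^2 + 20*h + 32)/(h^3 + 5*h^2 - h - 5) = (h^2 - 12*h + 32)/(h^2 + 4*h - 5)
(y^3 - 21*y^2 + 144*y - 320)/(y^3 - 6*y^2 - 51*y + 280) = (y - 8)/(y + 7)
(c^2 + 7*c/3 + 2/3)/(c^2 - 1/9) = 3*(c + 2)/(3*c - 1)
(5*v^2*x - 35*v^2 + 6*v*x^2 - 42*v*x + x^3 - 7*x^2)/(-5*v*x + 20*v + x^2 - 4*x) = (-5*v^2*x + 35*v^2 - 6*v*x^2 + 42*v*x - x^3 + 7*x^2)/(5*v*x - 20*v - x^2 + 4*x)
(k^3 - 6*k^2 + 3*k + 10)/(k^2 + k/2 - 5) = 2*(k^2 - 4*k - 5)/(2*k + 5)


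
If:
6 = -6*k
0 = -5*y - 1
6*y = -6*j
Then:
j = 1/5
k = -1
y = -1/5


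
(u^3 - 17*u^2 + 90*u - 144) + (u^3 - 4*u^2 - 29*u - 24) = 2*u^3 - 21*u^2 + 61*u - 168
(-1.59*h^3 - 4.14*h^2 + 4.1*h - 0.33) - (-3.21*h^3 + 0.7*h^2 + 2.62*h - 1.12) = 1.62*h^3 - 4.84*h^2 + 1.48*h + 0.79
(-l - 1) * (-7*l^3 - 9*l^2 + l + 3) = 7*l^4 + 16*l^3 + 8*l^2 - 4*l - 3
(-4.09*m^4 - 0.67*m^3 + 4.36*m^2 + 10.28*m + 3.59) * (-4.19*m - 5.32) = 17.1371*m^5 + 24.5661*m^4 - 14.704*m^3 - 66.2684*m^2 - 69.7317*m - 19.0988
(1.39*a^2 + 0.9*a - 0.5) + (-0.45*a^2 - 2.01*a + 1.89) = 0.94*a^2 - 1.11*a + 1.39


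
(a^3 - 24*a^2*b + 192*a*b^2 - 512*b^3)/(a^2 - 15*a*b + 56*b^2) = (a^2 - 16*a*b + 64*b^2)/(a - 7*b)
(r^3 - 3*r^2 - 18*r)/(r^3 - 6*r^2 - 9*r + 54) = r/(r - 3)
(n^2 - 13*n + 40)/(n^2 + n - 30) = (n - 8)/(n + 6)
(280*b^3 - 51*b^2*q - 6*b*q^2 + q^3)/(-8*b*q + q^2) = -35*b^2/q + 2*b + q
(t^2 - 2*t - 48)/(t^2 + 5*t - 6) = (t - 8)/(t - 1)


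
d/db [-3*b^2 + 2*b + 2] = 2 - 6*b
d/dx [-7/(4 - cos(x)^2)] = 14*sin(x)*cos(x)/(cos(x)^2 - 4)^2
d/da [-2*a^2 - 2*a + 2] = -4*a - 2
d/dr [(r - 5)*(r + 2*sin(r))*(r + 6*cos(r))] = (5 - r)*(r + 2*sin(r))*(6*sin(r) - 1) + (r - 5)*(r + 6*cos(r))*(2*cos(r) + 1) + (r + 2*sin(r))*(r + 6*cos(r))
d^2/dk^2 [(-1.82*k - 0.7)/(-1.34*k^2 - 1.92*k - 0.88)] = ((1.82*k + 0.7)*(2.68*k + 1.92)*(5.36*k + 3.84) - (14.6328*k + 8.8648)*(1.34*k^2 + 1.92*k + 0.88))/(1.34*k^2 + 1.92*k + 0.88)^3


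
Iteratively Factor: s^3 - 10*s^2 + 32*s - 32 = (s - 4)*(s^2 - 6*s + 8) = (s - 4)*(s - 2)*(s - 4)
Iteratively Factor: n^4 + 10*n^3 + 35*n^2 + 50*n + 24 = (n + 3)*(n^3 + 7*n^2 + 14*n + 8) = (n + 3)*(n + 4)*(n^2 + 3*n + 2) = (n + 1)*(n + 3)*(n + 4)*(n + 2)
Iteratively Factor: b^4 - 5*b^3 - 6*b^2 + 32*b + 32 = (b - 4)*(b^3 - b^2 - 10*b - 8) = (b - 4)^2*(b^2 + 3*b + 2) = (b - 4)^2*(b + 1)*(b + 2)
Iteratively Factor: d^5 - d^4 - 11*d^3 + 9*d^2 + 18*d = (d - 3)*(d^4 + 2*d^3 - 5*d^2 - 6*d) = (d - 3)*(d + 3)*(d^3 - d^2 - 2*d) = (d - 3)*(d - 2)*(d + 3)*(d^2 + d) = d*(d - 3)*(d - 2)*(d + 3)*(d + 1)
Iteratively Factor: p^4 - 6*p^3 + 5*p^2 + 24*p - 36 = (p + 2)*(p^3 - 8*p^2 + 21*p - 18) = (p - 2)*(p + 2)*(p^2 - 6*p + 9) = (p - 3)*(p - 2)*(p + 2)*(p - 3)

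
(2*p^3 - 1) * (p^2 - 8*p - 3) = 2*p^5 - 16*p^4 - 6*p^3 - p^2 + 8*p + 3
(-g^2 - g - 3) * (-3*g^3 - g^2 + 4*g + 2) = 3*g^5 + 4*g^4 + 6*g^3 - 3*g^2 - 14*g - 6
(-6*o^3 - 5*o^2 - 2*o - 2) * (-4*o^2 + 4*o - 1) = 24*o^5 - 4*o^4 - 6*o^3 + 5*o^2 - 6*o + 2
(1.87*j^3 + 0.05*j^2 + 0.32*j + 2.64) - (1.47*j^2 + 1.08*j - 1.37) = 1.87*j^3 - 1.42*j^2 - 0.76*j + 4.01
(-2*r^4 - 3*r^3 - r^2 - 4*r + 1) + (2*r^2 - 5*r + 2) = -2*r^4 - 3*r^3 + r^2 - 9*r + 3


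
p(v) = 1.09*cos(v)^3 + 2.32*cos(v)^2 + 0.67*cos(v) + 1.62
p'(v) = -3.27*sin(v)*cos(v)^2 - 4.64*sin(v)*cos(v) - 0.67*sin(v)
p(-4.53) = 1.57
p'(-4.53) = 0.06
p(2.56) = 2.04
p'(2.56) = 0.51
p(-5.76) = 4.65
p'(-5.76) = -3.57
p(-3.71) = 2.05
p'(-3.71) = 0.49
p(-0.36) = 5.17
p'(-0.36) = 2.77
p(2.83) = 2.14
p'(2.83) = 0.24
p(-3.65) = 2.08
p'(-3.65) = 0.43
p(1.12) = 2.44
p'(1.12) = -2.98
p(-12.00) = 4.49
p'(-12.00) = -3.71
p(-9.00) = 2.11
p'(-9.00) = -0.35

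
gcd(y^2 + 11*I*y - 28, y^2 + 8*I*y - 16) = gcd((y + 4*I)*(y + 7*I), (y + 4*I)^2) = y + 4*I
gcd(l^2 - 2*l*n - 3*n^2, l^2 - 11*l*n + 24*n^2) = l - 3*n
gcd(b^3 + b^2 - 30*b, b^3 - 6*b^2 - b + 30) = b - 5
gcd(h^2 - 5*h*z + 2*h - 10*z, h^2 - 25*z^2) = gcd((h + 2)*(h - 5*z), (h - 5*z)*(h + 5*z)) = -h + 5*z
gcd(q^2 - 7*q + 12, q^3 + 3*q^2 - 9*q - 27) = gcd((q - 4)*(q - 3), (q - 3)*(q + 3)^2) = q - 3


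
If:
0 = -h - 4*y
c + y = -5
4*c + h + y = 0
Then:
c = -15/7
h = 80/7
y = -20/7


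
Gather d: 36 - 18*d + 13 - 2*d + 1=50 - 20*d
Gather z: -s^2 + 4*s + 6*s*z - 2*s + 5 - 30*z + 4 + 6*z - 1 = -s^2 + 2*s + z*(6*s - 24) + 8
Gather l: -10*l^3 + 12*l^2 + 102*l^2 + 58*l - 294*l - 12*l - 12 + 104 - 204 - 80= -10*l^3 + 114*l^2 - 248*l - 192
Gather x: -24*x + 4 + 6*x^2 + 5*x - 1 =6*x^2 - 19*x + 3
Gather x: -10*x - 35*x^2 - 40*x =-35*x^2 - 50*x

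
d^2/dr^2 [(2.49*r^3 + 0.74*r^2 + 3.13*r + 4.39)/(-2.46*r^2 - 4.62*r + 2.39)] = (-1.4210854715202e-14*r^5 - 156.637044*r^3 - 20.539188*r^2 - 495.113274*r - 316.60054)/(14.886936*r^6 + 83.875176*r^5 + 114.1317*r^4 - 64.36584*r^3 - 110.88405*r^2 + 79.169706*r - 13.651919)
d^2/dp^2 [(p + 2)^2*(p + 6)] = 6*p + 20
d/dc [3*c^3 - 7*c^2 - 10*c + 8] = 9*c^2 - 14*c - 10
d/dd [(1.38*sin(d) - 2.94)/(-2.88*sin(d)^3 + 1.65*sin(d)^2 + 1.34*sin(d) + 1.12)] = (7.9488*sin(d)^3 - 27.6786*sin(d)^2 + 9.702*sin(d) + 5.4852)*cos(d)/(8.2944*sin(d)^6 - 9.504*sin(d)^5 - 4.9959*sin(d)^4 - 2.0292*sin(d)^3 + 5.4916*sin(d)^2 + 3.0016*sin(d) + 1.2544)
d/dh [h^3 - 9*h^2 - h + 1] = 3*h^2 - 18*h - 1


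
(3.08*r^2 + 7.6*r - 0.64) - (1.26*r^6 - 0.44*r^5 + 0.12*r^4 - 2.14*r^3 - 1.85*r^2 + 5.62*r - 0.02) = -1.26*r^6 + 0.44*r^5 - 0.12*r^4 + 2.14*r^3 + 4.93*r^2 + 1.98*r - 0.62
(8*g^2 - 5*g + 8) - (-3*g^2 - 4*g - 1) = 11*g^2 - g + 9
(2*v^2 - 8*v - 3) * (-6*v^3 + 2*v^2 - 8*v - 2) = -12*v^5 + 52*v^4 - 14*v^3 + 54*v^2 + 40*v + 6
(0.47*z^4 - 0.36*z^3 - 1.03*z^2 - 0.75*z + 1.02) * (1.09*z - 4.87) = 0.5123*z^5 - 2.6813*z^4 + 0.6305*z^3 + 4.1986*z^2 + 4.7643*z - 4.9674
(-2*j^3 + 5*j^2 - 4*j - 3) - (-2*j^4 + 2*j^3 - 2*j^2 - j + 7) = 2*j^4 - 4*j^3 + 7*j^2 - 3*j - 10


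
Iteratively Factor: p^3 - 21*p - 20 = (p + 1)*(p^2 - p - 20) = (p + 1)*(p + 4)*(p - 5)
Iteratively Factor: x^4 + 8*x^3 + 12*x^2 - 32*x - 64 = (x - 2)*(x^3 + 10*x^2 + 32*x + 32) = (x - 2)*(x + 2)*(x^2 + 8*x + 16) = (x - 2)*(x + 2)*(x + 4)*(x + 4)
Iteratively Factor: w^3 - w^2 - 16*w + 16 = (w - 4)*(w^2 + 3*w - 4) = (w - 4)*(w + 4)*(w - 1)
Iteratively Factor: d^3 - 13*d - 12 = (d + 3)*(d^2 - 3*d - 4) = (d + 1)*(d + 3)*(d - 4)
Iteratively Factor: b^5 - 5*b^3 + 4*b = (b - 2)*(b^4 + 2*b^3 - b^2 - 2*b) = (b - 2)*(b + 2)*(b^3 - b) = (b - 2)*(b - 1)*(b + 2)*(b^2 + b) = b*(b - 2)*(b - 1)*(b + 2)*(b + 1)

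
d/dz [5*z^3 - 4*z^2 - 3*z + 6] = 15*z^2 - 8*z - 3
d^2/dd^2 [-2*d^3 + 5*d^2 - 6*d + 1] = 10 - 12*d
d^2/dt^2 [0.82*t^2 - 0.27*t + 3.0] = 1.64000000000000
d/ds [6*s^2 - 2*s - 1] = 12*s - 2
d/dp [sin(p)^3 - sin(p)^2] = (3*sin(p) - 2)*sin(p)*cos(p)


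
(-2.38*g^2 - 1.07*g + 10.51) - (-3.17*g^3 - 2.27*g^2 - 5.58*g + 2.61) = 3.17*g^3 - 0.11*g^2 + 4.51*g + 7.9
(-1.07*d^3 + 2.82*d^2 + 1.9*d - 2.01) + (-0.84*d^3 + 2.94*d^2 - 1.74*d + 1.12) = -1.91*d^3 + 5.76*d^2 + 0.16*d - 0.89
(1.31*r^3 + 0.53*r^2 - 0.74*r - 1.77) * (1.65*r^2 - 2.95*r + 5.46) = 2.1615*r^5 - 2.99*r^4 + 4.3681*r^3 + 2.1563*r^2 + 1.1811*r - 9.6642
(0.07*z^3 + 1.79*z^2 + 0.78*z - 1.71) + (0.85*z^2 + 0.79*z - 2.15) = 0.07*z^3 + 2.64*z^2 + 1.57*z - 3.86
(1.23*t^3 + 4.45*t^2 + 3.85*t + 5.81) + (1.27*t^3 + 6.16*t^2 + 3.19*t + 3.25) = 2.5*t^3 + 10.61*t^2 + 7.04*t + 9.06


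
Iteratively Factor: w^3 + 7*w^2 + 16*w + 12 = (w + 2)*(w^2 + 5*w + 6) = (w + 2)^2*(w + 3)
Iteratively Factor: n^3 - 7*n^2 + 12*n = (n - 3)*(n^2 - 4*n) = n*(n - 3)*(n - 4)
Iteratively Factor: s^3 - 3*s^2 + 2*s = (s)*(s^2 - 3*s + 2) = s*(s - 1)*(s - 2)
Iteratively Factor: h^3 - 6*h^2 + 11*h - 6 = (h - 1)*(h^2 - 5*h + 6) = (h - 2)*(h - 1)*(h - 3)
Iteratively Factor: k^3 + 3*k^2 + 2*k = (k + 2)*(k^2 + k) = k*(k + 2)*(k + 1)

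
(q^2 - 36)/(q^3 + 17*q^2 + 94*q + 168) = (q - 6)/(q^2 + 11*q + 28)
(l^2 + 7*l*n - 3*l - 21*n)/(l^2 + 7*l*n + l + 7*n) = (l - 3)/(l + 1)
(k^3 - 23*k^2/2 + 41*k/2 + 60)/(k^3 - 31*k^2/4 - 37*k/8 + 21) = 4*(2*k^2 - 7*k - 15)/(8*k^2 + 2*k - 21)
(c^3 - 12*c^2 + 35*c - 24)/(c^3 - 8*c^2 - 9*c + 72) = (c - 1)/(c + 3)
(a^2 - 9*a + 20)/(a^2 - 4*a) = (a - 5)/a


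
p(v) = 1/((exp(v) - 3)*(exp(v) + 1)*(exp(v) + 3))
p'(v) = -exp(v)/((exp(v) - 3)*(exp(v) + 1)*(exp(v) + 3)^2) - exp(v)/((exp(v) - 3)*(exp(v) + 1)^2*(exp(v) + 3)) - exp(v)/((exp(v) - 3)^2*(exp(v) + 1)*(exp(v) + 3))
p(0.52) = -0.06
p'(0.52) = -0.02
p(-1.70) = -0.09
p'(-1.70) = 0.01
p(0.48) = -0.06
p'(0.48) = -0.01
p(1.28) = 0.06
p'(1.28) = -0.41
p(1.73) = 0.01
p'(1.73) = -0.02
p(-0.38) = -0.07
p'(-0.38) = 0.02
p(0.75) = -0.07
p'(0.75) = -0.09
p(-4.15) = -0.11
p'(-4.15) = 0.00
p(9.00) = 0.00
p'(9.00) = 0.00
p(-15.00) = -0.11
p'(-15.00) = 0.00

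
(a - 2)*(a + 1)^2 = a^3 - 3*a - 2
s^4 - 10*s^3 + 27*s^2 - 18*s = s*(s - 6)*(s - 3)*(s - 1)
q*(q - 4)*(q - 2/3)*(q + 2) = q^4 - 8*q^3/3 - 20*q^2/3 + 16*q/3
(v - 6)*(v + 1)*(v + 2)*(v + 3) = v^4 - 25*v^2 - 60*v - 36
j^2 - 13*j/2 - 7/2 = (j - 7)*(j + 1/2)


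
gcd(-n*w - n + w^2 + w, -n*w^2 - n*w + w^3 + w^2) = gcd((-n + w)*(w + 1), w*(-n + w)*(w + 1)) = -n*w - n + w^2 + w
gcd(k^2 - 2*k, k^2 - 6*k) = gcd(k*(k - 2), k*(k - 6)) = k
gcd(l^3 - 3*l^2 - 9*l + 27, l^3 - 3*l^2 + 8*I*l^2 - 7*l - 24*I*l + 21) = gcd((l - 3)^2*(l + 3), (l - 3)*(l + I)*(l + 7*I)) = l - 3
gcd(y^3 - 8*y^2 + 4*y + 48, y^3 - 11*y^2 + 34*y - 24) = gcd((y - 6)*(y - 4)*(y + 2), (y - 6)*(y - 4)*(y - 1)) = y^2 - 10*y + 24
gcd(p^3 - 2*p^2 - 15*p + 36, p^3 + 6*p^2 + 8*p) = p + 4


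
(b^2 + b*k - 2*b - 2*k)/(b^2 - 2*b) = (b + k)/b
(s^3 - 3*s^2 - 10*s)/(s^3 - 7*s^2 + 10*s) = (s + 2)/(s - 2)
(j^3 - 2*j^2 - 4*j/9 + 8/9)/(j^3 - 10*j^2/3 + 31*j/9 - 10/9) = (3*j^2 - 4*j - 4)/(3*j^2 - 8*j + 5)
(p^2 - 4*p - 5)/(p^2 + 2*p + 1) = (p - 5)/(p + 1)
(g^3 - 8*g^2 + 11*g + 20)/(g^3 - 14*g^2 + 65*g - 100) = (g + 1)/(g - 5)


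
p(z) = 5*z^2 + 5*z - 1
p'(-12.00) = -115.00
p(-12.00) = 659.00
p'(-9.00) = -85.00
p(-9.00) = 359.00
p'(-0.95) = -4.50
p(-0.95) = -1.24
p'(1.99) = 24.90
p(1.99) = 28.75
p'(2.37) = 28.70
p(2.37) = 38.93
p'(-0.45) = 0.50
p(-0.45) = -2.24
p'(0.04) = 5.40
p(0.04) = -0.79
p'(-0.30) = 2.00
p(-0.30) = -2.05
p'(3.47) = 39.70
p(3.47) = 76.55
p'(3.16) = 36.60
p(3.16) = 64.73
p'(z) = 10*z + 5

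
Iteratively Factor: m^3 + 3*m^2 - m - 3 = (m + 3)*(m^2 - 1) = (m + 1)*(m + 3)*(m - 1)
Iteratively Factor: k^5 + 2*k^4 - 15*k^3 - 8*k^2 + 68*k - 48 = (k + 4)*(k^4 - 2*k^3 - 7*k^2 + 20*k - 12) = (k + 3)*(k + 4)*(k^3 - 5*k^2 + 8*k - 4) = (k - 1)*(k + 3)*(k + 4)*(k^2 - 4*k + 4) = (k - 2)*(k - 1)*(k + 3)*(k + 4)*(k - 2)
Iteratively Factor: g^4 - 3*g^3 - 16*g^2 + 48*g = (g)*(g^3 - 3*g^2 - 16*g + 48) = g*(g - 3)*(g^2 - 16) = g*(g - 3)*(g + 4)*(g - 4)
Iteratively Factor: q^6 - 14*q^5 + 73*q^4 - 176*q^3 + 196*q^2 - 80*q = (q - 1)*(q^5 - 13*q^4 + 60*q^3 - 116*q^2 + 80*q) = (q - 2)*(q - 1)*(q^4 - 11*q^3 + 38*q^2 - 40*q) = (q - 4)*(q - 2)*(q - 1)*(q^3 - 7*q^2 + 10*q) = (q - 4)*(q - 2)^2*(q - 1)*(q^2 - 5*q) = q*(q - 4)*(q - 2)^2*(q - 1)*(q - 5)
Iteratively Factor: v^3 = (v)*(v^2) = v^2*(v)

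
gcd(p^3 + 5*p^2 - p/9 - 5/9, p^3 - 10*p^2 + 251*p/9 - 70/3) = 1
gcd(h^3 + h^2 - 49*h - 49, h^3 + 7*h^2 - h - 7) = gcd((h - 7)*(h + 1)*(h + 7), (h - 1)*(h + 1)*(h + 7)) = h^2 + 8*h + 7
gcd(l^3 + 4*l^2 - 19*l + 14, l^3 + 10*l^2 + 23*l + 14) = l + 7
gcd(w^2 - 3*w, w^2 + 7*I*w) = w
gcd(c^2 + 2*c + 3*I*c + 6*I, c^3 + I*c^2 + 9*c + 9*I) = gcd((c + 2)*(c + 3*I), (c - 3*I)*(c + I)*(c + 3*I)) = c + 3*I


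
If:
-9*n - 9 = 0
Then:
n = -1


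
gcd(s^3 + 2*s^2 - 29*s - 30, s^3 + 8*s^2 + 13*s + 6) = s^2 + 7*s + 6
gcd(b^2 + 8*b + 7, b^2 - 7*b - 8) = b + 1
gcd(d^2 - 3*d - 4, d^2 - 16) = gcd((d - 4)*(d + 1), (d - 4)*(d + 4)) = d - 4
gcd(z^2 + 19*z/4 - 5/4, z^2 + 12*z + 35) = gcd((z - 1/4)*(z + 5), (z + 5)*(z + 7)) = z + 5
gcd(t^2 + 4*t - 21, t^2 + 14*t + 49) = t + 7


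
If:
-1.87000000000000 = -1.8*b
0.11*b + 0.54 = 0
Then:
No Solution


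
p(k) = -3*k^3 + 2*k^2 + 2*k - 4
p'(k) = -9*k^2 + 4*k + 2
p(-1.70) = 13.12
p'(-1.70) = -30.81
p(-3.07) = 95.51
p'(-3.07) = -95.10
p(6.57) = -755.31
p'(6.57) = -360.20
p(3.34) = -86.79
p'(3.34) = -85.04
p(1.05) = -3.17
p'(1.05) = -3.72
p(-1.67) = 12.21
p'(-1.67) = -29.78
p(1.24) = -4.16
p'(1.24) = -6.88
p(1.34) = -4.95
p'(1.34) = -8.80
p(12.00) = -4876.00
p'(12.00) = -1246.00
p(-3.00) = 89.00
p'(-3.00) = -91.00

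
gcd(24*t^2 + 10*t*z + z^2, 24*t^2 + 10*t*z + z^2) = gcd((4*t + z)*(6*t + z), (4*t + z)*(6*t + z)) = 24*t^2 + 10*t*z + z^2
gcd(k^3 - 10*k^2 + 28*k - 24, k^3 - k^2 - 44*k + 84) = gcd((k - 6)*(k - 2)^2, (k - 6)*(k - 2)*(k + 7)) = k^2 - 8*k + 12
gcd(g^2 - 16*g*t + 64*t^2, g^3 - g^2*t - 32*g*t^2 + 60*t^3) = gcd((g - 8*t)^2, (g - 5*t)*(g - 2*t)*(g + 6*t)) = 1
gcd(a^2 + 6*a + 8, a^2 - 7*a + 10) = 1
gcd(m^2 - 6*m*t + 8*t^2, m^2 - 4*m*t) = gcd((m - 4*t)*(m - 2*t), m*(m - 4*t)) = -m + 4*t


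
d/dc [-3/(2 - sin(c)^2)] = -12*sin(2*c)/(cos(2*c) + 3)^2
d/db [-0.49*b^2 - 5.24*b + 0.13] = -0.98*b - 5.24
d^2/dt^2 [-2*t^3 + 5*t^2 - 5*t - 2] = 10 - 12*t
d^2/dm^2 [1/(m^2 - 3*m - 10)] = 2*(m^2 - 3*m - (2*m - 3)^2 - 10)/(-m^2 + 3*m + 10)^3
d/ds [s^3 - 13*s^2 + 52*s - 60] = 3*s^2 - 26*s + 52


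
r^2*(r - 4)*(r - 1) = r^4 - 5*r^3 + 4*r^2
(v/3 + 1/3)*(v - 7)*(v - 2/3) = v^3/3 - 20*v^2/9 - v + 14/9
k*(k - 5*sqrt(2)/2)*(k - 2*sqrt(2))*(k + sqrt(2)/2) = k^4 - 4*sqrt(2)*k^3 + 11*k^2/2 + 5*sqrt(2)*k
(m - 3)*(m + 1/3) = m^2 - 8*m/3 - 1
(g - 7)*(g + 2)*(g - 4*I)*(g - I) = g^4 - 5*g^3 - 5*I*g^3 - 18*g^2 + 25*I*g^2 + 20*g + 70*I*g + 56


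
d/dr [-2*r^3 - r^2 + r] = -6*r^2 - 2*r + 1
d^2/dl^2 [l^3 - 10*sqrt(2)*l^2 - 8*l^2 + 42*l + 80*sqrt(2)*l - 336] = 6*l - 20*sqrt(2) - 16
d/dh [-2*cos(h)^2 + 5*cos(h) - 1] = (4*cos(h) - 5)*sin(h)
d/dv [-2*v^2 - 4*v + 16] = -4*v - 4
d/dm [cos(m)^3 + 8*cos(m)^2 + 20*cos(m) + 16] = (3*sin(m)^2 - 16*cos(m) - 23)*sin(m)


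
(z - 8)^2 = z^2 - 16*z + 64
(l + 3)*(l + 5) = l^2 + 8*l + 15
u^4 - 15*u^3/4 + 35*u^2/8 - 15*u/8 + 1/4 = (u - 2)*(u - 1)*(u - 1/2)*(u - 1/4)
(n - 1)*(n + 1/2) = n^2 - n/2 - 1/2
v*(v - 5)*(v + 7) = v^3 + 2*v^2 - 35*v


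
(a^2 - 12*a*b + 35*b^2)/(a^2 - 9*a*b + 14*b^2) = (a - 5*b)/(a - 2*b)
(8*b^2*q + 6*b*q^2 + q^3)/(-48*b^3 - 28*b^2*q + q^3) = q/(-6*b + q)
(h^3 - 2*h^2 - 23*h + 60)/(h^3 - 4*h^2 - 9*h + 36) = (h + 5)/(h + 3)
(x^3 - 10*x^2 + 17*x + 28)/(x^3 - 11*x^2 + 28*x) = (x + 1)/x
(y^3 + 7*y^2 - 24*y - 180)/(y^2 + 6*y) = y + 1 - 30/y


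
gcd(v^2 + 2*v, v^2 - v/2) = v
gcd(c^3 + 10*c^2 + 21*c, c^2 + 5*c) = c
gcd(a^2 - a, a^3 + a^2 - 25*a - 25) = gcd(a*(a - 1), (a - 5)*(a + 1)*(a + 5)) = 1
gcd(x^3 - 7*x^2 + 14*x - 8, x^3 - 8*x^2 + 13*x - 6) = x - 1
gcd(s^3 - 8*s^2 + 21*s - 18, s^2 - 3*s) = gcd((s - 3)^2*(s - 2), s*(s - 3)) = s - 3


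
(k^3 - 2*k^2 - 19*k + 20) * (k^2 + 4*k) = k^5 + 2*k^4 - 27*k^3 - 56*k^2 + 80*k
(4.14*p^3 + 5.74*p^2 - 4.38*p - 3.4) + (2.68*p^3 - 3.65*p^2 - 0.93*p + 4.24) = 6.82*p^3 + 2.09*p^2 - 5.31*p + 0.84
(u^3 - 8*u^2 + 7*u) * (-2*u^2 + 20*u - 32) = -2*u^5 + 36*u^4 - 206*u^3 + 396*u^2 - 224*u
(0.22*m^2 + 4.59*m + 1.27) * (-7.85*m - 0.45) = -1.727*m^3 - 36.1305*m^2 - 12.035*m - 0.5715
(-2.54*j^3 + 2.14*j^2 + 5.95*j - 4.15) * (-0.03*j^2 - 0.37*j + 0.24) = 0.0762*j^5 + 0.8756*j^4 - 1.5799*j^3 - 1.5634*j^2 + 2.9635*j - 0.996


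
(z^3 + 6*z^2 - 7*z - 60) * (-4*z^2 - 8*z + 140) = -4*z^5 - 32*z^4 + 120*z^3 + 1136*z^2 - 500*z - 8400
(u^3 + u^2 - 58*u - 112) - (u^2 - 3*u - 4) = u^3 - 55*u - 108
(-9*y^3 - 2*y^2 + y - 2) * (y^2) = -9*y^5 - 2*y^4 + y^3 - 2*y^2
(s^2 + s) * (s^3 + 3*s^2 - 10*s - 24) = s^5 + 4*s^4 - 7*s^3 - 34*s^2 - 24*s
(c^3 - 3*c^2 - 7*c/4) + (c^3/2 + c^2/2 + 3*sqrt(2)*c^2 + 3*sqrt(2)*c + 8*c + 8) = 3*c^3/2 - 5*c^2/2 + 3*sqrt(2)*c^2 + 3*sqrt(2)*c + 25*c/4 + 8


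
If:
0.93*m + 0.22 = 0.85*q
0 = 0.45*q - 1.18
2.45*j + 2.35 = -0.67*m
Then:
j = -1.55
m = 2.16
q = 2.62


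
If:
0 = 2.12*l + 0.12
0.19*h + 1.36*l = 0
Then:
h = 0.41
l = -0.06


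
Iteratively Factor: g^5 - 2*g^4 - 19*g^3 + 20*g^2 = (g + 4)*(g^4 - 6*g^3 + 5*g^2) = g*(g + 4)*(g^3 - 6*g^2 + 5*g) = g*(g - 5)*(g + 4)*(g^2 - g) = g*(g - 5)*(g - 1)*(g + 4)*(g)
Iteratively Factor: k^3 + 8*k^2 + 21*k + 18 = (k + 3)*(k^2 + 5*k + 6) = (k + 2)*(k + 3)*(k + 3)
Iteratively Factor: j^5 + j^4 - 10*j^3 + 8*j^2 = (j)*(j^4 + j^3 - 10*j^2 + 8*j) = j*(j + 4)*(j^3 - 3*j^2 + 2*j) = j*(j - 1)*(j + 4)*(j^2 - 2*j) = j*(j - 2)*(j - 1)*(j + 4)*(j)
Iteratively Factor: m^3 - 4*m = (m)*(m^2 - 4) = m*(m - 2)*(m + 2)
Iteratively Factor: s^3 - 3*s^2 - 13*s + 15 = (s - 1)*(s^2 - 2*s - 15) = (s - 5)*(s - 1)*(s + 3)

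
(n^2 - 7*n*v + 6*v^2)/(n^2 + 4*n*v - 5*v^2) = (n - 6*v)/(n + 5*v)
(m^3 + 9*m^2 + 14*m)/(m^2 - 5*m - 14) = m*(m + 7)/(m - 7)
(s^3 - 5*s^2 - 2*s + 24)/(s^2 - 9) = (s^2 - 2*s - 8)/(s + 3)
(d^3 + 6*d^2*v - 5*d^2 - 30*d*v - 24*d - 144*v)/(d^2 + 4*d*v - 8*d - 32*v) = (d^2 + 6*d*v + 3*d + 18*v)/(d + 4*v)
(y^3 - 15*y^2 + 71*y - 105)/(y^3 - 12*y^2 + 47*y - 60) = (y - 7)/(y - 4)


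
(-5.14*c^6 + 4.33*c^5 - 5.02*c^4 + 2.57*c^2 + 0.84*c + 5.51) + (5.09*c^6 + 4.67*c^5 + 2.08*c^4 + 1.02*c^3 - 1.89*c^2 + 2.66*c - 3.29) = -0.0499999999999998*c^6 + 9.0*c^5 - 2.94*c^4 + 1.02*c^3 + 0.68*c^2 + 3.5*c + 2.22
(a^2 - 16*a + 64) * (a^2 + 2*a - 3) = a^4 - 14*a^3 + 29*a^2 + 176*a - 192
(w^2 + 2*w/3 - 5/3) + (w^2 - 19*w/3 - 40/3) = 2*w^2 - 17*w/3 - 15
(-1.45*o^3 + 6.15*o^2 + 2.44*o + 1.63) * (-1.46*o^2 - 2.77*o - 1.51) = 2.117*o^5 - 4.9625*o^4 - 18.4084*o^3 - 18.4251*o^2 - 8.1995*o - 2.4613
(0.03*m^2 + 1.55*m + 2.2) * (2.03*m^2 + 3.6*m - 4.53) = 0.0609*m^4 + 3.2545*m^3 + 9.9101*m^2 + 0.8985*m - 9.966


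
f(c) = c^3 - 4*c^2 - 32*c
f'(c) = 3*c^2 - 8*c - 32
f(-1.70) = 37.93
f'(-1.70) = -9.73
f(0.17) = -5.55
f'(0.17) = -33.27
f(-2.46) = 39.63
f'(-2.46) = 5.83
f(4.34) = -132.48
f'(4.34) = -10.21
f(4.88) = -135.20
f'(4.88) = 0.40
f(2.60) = -92.66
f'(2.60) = -32.52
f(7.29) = -58.44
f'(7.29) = 69.11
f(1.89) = -68.02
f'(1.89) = -36.40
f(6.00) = -120.00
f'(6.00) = 28.00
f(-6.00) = -168.00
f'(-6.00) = 124.00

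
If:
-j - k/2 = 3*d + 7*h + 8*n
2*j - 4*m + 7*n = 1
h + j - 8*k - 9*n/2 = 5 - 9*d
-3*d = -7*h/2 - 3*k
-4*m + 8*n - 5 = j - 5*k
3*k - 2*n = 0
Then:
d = 6116/17337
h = 2800/5779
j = -10366/5779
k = -1228/5779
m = -39405/23116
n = -1842/5779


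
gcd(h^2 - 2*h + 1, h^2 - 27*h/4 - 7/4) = 1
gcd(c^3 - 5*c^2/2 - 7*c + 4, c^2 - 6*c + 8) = c - 4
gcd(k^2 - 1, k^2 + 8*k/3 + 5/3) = k + 1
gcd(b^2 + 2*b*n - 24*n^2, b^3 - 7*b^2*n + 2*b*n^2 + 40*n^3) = b - 4*n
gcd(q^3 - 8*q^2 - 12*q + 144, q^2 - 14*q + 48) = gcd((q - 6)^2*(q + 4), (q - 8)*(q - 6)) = q - 6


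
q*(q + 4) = q^2 + 4*q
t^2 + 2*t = t*(t + 2)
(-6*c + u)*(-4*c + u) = 24*c^2 - 10*c*u + u^2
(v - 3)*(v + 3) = v^2 - 9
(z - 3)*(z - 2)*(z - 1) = z^3 - 6*z^2 + 11*z - 6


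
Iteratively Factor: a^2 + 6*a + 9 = (a + 3)*(a + 3)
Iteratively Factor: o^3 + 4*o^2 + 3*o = (o + 3)*(o^2 + o) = (o + 1)*(o + 3)*(o)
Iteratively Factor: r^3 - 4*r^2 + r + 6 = (r - 3)*(r^2 - r - 2) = (r - 3)*(r + 1)*(r - 2)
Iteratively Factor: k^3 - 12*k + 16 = (k - 2)*(k^2 + 2*k - 8) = (k - 2)*(k + 4)*(k - 2)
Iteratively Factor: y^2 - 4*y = (y - 4)*(y)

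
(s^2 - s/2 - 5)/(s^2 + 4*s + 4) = (s - 5/2)/(s + 2)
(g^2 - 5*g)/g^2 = (g - 5)/g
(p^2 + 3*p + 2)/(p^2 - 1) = (p + 2)/(p - 1)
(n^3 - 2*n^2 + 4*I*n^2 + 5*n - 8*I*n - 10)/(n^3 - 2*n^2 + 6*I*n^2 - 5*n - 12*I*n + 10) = (n - I)/(n + I)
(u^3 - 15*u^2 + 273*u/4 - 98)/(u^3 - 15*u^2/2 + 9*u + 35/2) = (u^2 - 23*u/2 + 28)/(u^2 - 4*u - 5)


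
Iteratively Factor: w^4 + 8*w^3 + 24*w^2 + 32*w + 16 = (w + 2)*(w^3 + 6*w^2 + 12*w + 8) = (w + 2)^2*(w^2 + 4*w + 4) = (w + 2)^3*(w + 2)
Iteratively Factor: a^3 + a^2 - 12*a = (a + 4)*(a^2 - 3*a) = a*(a + 4)*(a - 3)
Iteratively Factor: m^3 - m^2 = (m)*(m^2 - m) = m*(m - 1)*(m)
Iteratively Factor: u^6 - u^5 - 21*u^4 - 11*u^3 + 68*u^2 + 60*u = (u + 2)*(u^5 - 3*u^4 - 15*u^3 + 19*u^2 + 30*u) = (u + 1)*(u + 2)*(u^4 - 4*u^3 - 11*u^2 + 30*u) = (u - 5)*(u + 1)*(u + 2)*(u^3 + u^2 - 6*u) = u*(u - 5)*(u + 1)*(u + 2)*(u^2 + u - 6) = u*(u - 5)*(u - 2)*(u + 1)*(u + 2)*(u + 3)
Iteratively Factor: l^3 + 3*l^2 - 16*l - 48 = (l - 4)*(l^2 + 7*l + 12) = (l - 4)*(l + 3)*(l + 4)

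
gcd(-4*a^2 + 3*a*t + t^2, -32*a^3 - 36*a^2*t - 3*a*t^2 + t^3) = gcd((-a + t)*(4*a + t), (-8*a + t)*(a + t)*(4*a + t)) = 4*a + t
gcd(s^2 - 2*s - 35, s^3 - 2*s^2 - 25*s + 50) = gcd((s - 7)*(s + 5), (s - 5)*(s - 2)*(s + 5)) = s + 5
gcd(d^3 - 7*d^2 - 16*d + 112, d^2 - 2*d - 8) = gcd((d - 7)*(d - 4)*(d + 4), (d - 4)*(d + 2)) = d - 4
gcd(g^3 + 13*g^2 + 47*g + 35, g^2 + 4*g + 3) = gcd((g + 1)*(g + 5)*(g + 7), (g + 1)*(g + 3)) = g + 1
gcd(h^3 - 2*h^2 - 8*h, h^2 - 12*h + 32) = h - 4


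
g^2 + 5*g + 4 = (g + 1)*(g + 4)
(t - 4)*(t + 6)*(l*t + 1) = l*t^3 + 2*l*t^2 - 24*l*t + t^2 + 2*t - 24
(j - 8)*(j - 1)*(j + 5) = j^3 - 4*j^2 - 37*j + 40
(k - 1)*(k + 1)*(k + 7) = k^3 + 7*k^2 - k - 7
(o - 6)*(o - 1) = o^2 - 7*o + 6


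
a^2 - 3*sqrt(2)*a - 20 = (a - 5*sqrt(2))*(a + 2*sqrt(2))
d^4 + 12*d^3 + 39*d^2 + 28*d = d*(d + 1)*(d + 4)*(d + 7)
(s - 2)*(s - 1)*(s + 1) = s^3 - 2*s^2 - s + 2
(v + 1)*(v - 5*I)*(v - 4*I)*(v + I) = v^4 + v^3 - 8*I*v^3 - 11*v^2 - 8*I*v^2 - 11*v - 20*I*v - 20*I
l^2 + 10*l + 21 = (l + 3)*(l + 7)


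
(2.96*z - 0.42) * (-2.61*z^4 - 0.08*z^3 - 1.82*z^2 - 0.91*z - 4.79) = -7.7256*z^5 + 0.8594*z^4 - 5.3536*z^3 - 1.9292*z^2 - 13.7962*z + 2.0118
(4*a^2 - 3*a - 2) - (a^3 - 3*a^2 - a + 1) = -a^3 + 7*a^2 - 2*a - 3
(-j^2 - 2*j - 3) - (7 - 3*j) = -j^2 + j - 10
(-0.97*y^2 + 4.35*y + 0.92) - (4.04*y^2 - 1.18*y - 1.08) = -5.01*y^2 + 5.53*y + 2.0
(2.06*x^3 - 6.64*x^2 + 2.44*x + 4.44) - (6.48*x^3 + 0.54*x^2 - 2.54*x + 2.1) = -4.42*x^3 - 7.18*x^2 + 4.98*x + 2.34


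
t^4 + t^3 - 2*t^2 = t^2*(t - 1)*(t + 2)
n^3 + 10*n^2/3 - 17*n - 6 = (n - 3)*(n + 1/3)*(n + 6)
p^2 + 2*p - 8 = (p - 2)*(p + 4)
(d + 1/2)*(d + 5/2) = d^2 + 3*d + 5/4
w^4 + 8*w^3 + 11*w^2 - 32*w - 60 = (w - 2)*(w + 2)*(w + 3)*(w + 5)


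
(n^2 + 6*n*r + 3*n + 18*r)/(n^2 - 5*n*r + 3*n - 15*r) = (-n - 6*r)/(-n + 5*r)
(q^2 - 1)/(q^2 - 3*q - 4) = (q - 1)/(q - 4)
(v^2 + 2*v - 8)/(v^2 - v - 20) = (v - 2)/(v - 5)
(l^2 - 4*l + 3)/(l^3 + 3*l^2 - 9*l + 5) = (l - 3)/(l^2 + 4*l - 5)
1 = 1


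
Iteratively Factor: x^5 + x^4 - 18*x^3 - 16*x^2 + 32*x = (x)*(x^4 + x^3 - 18*x^2 - 16*x + 32) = x*(x + 2)*(x^3 - x^2 - 16*x + 16) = x*(x - 1)*(x + 2)*(x^2 - 16) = x*(x - 1)*(x + 2)*(x + 4)*(x - 4)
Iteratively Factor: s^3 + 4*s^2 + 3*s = (s + 1)*(s^2 + 3*s) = (s + 1)*(s + 3)*(s)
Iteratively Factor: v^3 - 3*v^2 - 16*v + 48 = (v + 4)*(v^2 - 7*v + 12) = (v - 3)*(v + 4)*(v - 4)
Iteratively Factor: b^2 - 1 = (b - 1)*(b + 1)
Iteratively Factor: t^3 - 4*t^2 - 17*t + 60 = (t - 5)*(t^2 + t - 12) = (t - 5)*(t - 3)*(t + 4)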